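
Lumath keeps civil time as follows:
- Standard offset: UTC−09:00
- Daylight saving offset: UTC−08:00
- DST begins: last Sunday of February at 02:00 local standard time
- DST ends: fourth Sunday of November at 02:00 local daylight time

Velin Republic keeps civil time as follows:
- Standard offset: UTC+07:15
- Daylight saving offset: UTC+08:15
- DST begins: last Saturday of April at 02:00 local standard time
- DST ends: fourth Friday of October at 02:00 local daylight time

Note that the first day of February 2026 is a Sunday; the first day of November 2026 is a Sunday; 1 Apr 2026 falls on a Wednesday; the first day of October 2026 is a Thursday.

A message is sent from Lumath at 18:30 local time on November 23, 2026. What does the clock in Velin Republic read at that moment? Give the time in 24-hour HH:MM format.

1 February 2026 is a Sunday, so Sundays fall on 1, 8, 15, 22; the last is February 22.
1 November 2026 is a Sunday, so the first Sunday is November 1 and the fourth is November 22.
November 23, 2026 does not fall between 22 February and 22 November, so daylight saving is not in effect and Lumath is at UTC−09:00.
18:30 Lumath + 9h = 03:30 UTC (rolling into the next day, 24 November 2026).
1 April 2026 is a Wednesday, so Saturdays fall on 4, 11, 18, 25; the last is April 25.
1 October 2026 is a Thursday, so the first Friday is October 2 and the fourth is October 23.
At the standard offset (UTC+07:15), 03:30 UTC + 7h15m = 10:45 Velin Republic standard time.
The standard-time date in Velin Republic, November 24, 2026, is outside the daylight-saving period (25 April – 23 October), so Velin Republic is on standard time, UTC+07:15.
03:30 UTC + 7h15m = 10:45 Velin Republic.

10:45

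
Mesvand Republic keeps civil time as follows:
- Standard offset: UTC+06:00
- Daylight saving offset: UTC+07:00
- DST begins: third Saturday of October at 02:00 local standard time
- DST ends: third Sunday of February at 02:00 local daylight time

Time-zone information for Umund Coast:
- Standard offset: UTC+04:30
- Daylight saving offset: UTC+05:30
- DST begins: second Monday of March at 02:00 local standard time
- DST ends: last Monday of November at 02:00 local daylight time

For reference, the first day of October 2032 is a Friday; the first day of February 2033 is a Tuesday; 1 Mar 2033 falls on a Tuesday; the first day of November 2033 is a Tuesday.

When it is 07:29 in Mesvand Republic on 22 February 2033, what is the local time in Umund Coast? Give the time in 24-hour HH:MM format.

05:59

1 October 2032 is a Friday, so the first Saturday is October 2 and the third is October 16.
1 February 2033 is a Tuesday, so the first Sunday is February 6 and the third is February 20.
Daylight saving runs 16 October 2032 – 20 February 2033; 22 February 2033 is outside that window, so Mesvand Republic is on standard time at UTC+06:00.
07:29 Mesvand Republic − 6h = 01:29 UTC.
1 March 2033 is a Tuesday, so the first Monday is March 7 and the second is March 14.
1 November 2033 is a Tuesday, so Mondays fall on 7, 14, 21, 28; the last is November 28.
At the standard offset (UTC+04:30), 01:29 UTC + 4h30m = 05:59 Umund Coast standard time.
The standard-time date in Umund Coast, 22 February 2033, does not fall between 14 March and 28 November, so daylight saving is not in effect and Umund Coast is at UTC+04:30.
01:29 UTC + 4h30m = 05:59 Umund Coast.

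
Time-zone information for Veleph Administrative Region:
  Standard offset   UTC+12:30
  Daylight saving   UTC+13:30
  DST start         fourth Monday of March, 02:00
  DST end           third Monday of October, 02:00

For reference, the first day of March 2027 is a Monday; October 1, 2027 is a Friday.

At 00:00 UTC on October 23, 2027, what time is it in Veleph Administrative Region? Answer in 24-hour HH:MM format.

1 March 2027 is a Monday, so the first Monday is March 1 and the fourth is March 22.
1 October 2027 is a Friday, so the first Monday is October 4 and the third is October 18.
At the standard offset (UTC+12:30), 00:00 UTC + 12h30m = 12:30 Veleph Administrative Region standard time.
The standard-time date in Veleph Administrative Region, October 23, 2027, does not fall between 22 March and 18 October, so daylight saving is not in effect and Veleph Administrative Region is at UTC+12:30.
00:00 UTC + 12h30m = 12:30 local.

12:30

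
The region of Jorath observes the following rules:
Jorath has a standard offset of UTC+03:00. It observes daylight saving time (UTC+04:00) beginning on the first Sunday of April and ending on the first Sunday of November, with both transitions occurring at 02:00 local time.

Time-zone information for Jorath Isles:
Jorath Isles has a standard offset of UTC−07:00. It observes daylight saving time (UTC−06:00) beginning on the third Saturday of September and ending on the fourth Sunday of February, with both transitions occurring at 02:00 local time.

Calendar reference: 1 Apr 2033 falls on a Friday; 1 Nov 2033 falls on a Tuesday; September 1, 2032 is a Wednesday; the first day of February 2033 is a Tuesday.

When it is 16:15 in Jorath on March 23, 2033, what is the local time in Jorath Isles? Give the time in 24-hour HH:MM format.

06:15

1 April 2033 is a Friday, so the first Sunday is April 3.
1 November 2033 is a Tuesday, so the first Sunday is November 6.
Daylight saving runs 3 April – 6 November; March 23, 2033 is outside that window, so Jorath is on standard time at UTC+03:00.
16:15 Jorath − 3h = 13:15 UTC.
1 September 2032 is a Wednesday, so the first Saturday is September 4 and the third is September 18.
1 February 2033 is a Tuesday, so the first Sunday is February 6 and the fourth is February 27.
At the standard offset (UTC−07:00), 13:15 UTC − 7h = 06:15 Jorath Isles standard time.
Daylight saving runs 18 September 2032 – 27 February 2033; the standard-time date in Jorath Isles, March 23, 2033, is outside that window, so Jorath Isles is on standard time at UTC−07:00.
13:15 UTC − 7h = 06:15 Jorath Isles.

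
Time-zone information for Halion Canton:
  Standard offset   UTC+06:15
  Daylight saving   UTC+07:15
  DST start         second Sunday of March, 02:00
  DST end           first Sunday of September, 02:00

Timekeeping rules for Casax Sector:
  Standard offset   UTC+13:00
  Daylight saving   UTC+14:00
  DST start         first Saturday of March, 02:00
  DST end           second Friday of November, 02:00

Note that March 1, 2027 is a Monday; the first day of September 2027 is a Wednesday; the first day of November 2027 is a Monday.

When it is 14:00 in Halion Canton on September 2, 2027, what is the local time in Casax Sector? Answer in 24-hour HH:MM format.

1 March 2027 is a Monday, so the first Sunday is March 7 and the second is March 14.
1 September 2027 is a Wednesday, so the first Sunday is September 5.
September 2, 2027 lies within the daylight-saving period (14 March – 5 September), so Halion Canton is on daylight time, UTC+07:15.
14:00 Halion Canton − 7h15m = 06:45 UTC.
1 March 2027 is a Monday, so the first Saturday is March 6.
1 November 2027 is a Monday, so the first Friday is November 5 and the second is November 12.
At the standard offset (UTC+13:00), 06:45 UTC + 13h = 19:45 Casax Sector standard time.
Daylight saving runs 6 March – 12 November; the standard-time date in Casax Sector, September 2, 2027, is inside that window, so Casax Sector is at UTC+14:00.
06:45 UTC + 14h = 20:45 Casax Sector.

20:45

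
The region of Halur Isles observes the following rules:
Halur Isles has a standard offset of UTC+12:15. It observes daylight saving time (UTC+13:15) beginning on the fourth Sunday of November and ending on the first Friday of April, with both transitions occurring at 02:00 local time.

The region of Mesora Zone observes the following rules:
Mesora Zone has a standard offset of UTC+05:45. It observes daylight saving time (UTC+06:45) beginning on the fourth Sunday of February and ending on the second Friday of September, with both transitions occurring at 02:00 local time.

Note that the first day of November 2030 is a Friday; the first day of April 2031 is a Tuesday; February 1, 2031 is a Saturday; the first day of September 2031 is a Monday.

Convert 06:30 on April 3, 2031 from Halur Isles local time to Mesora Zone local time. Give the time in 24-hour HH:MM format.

00:00

1 November 2030 is a Friday, so the first Sunday is November 3 and the fourth is November 24.
1 April 2031 is a Tuesday, so the first Friday is April 4.
April 3, 2031 falls between 24 November 2030 and 4 April 2031, so daylight saving is in effect and Halur Isles is at UTC+13:15.
06:30 Halur Isles − 13h15m = 17:15 UTC (rolling into the previous day, 2 April 2031).
1 February 2031 is a Saturday, so the first Sunday is February 2 and the fourth is February 23.
1 September 2031 is a Monday, so the first Friday is September 5 and the second is September 12.
At the standard offset (UTC+05:45), 17:15 UTC + 5h45m = 23:00 Mesora Zone standard time.
Daylight saving runs 23 February – 12 September; the standard-time date in Mesora Zone, April 2, 2031, is inside that window, so Mesora Zone is at UTC+06:45.
17:15 UTC + 6h45m = 00:00 Mesora Zone (rolling into the next day, 3 April 2031).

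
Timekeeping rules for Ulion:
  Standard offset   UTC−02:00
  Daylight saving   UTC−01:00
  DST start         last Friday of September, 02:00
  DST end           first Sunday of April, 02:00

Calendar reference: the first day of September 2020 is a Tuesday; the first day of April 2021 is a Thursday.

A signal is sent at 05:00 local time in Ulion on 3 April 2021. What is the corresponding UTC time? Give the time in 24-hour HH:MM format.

06:00

1 September 2020 is a Tuesday, so Fridays fall on 4, 11, 18, 25; the last is September 25.
1 April 2021 is a Thursday, so the first Sunday is April 4.
3 April 2021 lies within the daylight-saving period (25 September 2020 – 4 April 2021), so Ulion is on daylight time, UTC−01:00.
05:00 local + 1h = 06:00 UTC.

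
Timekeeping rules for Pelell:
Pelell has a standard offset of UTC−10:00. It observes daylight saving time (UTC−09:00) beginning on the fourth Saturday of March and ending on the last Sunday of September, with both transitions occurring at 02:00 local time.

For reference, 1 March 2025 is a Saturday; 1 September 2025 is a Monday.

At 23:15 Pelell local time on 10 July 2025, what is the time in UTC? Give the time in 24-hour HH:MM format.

08:15

1 March 2025 is a Saturday, so the first Saturday is March 1 and the fourth is March 22.
1 September 2025 is a Monday, so Sundays fall on 7, 14, 21, 28; the last is September 28.
10 July 2025 lies within the daylight-saving period (22 March – 28 September), so Pelell is on daylight time, UTC−09:00.
23:15 local + 9h = 08:15 UTC (rolling into the next day, 11 July 2025).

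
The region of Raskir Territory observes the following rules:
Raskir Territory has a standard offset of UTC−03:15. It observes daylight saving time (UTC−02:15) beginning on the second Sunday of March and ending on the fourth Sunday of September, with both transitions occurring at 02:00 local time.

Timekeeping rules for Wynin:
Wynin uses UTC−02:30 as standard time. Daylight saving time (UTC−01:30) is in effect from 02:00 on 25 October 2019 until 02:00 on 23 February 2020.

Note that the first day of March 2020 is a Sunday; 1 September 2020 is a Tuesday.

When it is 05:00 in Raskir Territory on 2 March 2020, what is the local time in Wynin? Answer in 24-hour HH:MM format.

05:45

1 March 2020 is a Sunday, so the first Sunday is March 1 and the second is March 8.
1 September 2020 is a Tuesday, so the first Sunday is September 6 and the fourth is September 27.
Daylight saving runs 8 March – 27 September; 2 March 2020 is outside that window, so Raskir Territory is on standard time at UTC−03:15.
05:00 Raskir Territory + 3h15m = 08:15 UTC.
At the standard offset (UTC−02:30), 08:15 UTC − 2h30m = 05:45 Wynin standard time.
The standard-time date in Wynin, 2 March 2020, does not fall between 25 October 2019 and 23 February 2020, so daylight saving is not in effect and Wynin is at UTC−02:30.
08:15 UTC − 2h30m = 05:45 Wynin.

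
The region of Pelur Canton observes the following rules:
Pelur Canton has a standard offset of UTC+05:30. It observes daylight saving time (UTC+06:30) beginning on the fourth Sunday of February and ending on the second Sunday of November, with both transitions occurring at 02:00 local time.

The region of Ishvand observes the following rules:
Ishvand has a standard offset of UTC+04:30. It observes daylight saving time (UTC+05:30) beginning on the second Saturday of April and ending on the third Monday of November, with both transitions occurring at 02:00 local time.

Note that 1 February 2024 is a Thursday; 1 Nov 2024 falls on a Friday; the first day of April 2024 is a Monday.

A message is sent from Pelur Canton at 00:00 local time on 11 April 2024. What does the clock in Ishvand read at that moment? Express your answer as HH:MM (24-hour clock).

1 February 2024 is a Thursday, so the first Sunday is February 4 and the fourth is February 25.
1 November 2024 is a Friday, so the first Sunday is November 3 and the second is November 10.
11 April 2024 lies within the daylight-saving period (25 February – 10 November), so Pelur Canton is on daylight time, UTC+06:30.
00:00 Pelur Canton − 6h30m = 17:30 UTC (rolling into the previous day, 10 April 2024).
1 April 2024 is a Monday, so the first Saturday is April 6 and the second is April 13.
1 November 2024 is a Friday, so the first Monday is November 4 and the third is November 18.
At the standard offset (UTC+04:30), 17:30 UTC + 4h30m = 22:00 Ishvand standard time.
The standard-time date in Ishvand, 10 April 2024, does not fall between 13 April and 18 November, so daylight saving is not in effect and Ishvand is at UTC+04:30.
17:30 UTC + 4h30m = 22:00 Ishvand.

22:00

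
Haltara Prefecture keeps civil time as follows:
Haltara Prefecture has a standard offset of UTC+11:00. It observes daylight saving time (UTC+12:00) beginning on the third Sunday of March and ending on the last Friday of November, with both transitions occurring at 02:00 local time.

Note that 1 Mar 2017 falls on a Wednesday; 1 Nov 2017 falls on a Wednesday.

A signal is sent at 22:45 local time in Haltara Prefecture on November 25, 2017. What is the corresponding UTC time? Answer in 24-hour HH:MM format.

11:45

1 March 2017 is a Wednesday, so the first Sunday is March 5 and the third is March 19.
1 November 2017 is a Wednesday, so Fridays fall on 3, 10, 17, 24; the last is November 24.
November 25, 2017 does not fall between 19 March and 24 November, so daylight saving is not in effect and Haltara Prefecture is at UTC+11:00.
22:45 local − 11h = 11:45 UTC.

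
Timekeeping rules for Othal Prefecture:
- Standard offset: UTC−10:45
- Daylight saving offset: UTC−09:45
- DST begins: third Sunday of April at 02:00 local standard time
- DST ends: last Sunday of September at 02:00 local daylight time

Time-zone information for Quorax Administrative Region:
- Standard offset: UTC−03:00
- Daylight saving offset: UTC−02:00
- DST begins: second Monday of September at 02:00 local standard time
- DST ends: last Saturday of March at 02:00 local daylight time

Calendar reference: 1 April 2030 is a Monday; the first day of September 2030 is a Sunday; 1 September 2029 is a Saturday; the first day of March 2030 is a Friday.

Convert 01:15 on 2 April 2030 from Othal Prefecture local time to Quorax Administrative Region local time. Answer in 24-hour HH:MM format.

09:00

1 April 2030 is a Monday, so the first Sunday is April 7 and the third is April 21.
1 September 2030 is a Sunday, so Sundays fall on 1, 8, 15, 22, 29; the last is September 29.
2 April 2030 is outside the daylight-saving period (21 April – 29 September), so Othal Prefecture is on standard time, UTC−10:45.
01:15 Othal Prefecture + 10h45m = 12:00 UTC.
1 September 2029 is a Saturday, so the first Monday is September 3 and the second is September 10.
1 March 2030 is a Friday, so Saturdays fall on 2, 9, 16, 23, 30; the last is March 30.
At the standard offset (UTC−03:00), 12:00 UTC − 3h = 09:00 Quorax Administrative Region standard time.
The standard-time date in Quorax Administrative Region, 2 April 2030, is outside the daylight-saving period (10 September 2029 – 30 March 2030), so Quorax Administrative Region is on standard time, UTC−03:00.
12:00 UTC − 3h = 09:00 Quorax Administrative Region.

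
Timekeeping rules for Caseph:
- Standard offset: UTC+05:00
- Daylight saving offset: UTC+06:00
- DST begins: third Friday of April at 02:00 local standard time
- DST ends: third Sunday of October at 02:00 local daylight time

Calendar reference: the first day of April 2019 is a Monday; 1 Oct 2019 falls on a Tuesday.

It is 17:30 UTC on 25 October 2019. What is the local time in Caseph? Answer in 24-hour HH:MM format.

1 April 2019 is a Monday, so the first Friday is April 5 and the third is April 19.
1 October 2019 is a Tuesday, so the first Sunday is October 6 and the third is October 20.
At the standard offset (UTC+05:00), 17:30 UTC + 5h = 22:30 Caseph standard time.
The standard-time date in Caseph, 25 October 2019, does not fall between 19 April and 20 October, so daylight saving is not in effect and Caseph is at UTC+05:00.
17:30 UTC + 5h = 22:30 local.

22:30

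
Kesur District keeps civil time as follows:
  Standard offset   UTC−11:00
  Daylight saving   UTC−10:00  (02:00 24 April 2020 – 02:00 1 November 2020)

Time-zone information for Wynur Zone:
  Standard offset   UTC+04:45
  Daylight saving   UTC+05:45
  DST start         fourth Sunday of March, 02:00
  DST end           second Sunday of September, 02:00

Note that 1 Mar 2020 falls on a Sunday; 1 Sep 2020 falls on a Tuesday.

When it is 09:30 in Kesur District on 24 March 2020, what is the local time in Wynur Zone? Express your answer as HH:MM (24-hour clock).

02:15

24 March 2020 is outside the daylight-saving period (24 April – 1 November), so Kesur District is on standard time, UTC−11:00.
09:30 Kesur District + 11h = 20:30 UTC.
1 March 2020 is a Sunday, so the first Sunday is March 1 and the fourth is March 22.
1 September 2020 is a Tuesday, so the first Sunday is September 6 and the second is September 13.
At the standard offset (UTC+04:45), 20:30 UTC + 4h45m = 01:15 Wynur Zone standard time (rolling into the next day, 25 March 2020).
The standard-time date in Wynur Zone, 25 March 2020, falls between 22 March and 13 September, so daylight saving is in effect and Wynur Zone is at UTC+05:45.
20:30 UTC + 5h45m = 02:15 Wynur Zone (rolling into the next day, 25 March 2020).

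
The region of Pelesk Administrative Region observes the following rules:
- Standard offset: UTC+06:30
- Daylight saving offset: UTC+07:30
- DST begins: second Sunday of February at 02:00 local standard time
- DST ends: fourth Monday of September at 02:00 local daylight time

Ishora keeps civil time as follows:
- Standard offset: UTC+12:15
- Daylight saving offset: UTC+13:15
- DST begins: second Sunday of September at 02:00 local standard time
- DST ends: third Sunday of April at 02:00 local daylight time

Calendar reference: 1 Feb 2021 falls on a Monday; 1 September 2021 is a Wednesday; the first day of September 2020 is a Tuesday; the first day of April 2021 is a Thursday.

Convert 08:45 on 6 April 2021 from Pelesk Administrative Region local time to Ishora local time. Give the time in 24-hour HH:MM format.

14:30

1 February 2021 is a Monday, so the first Sunday is February 7 and the second is February 14.
1 September 2021 is a Wednesday, so the first Monday is September 6 and the fourth is September 27.
Daylight saving runs 14 February – 27 September; 6 April 2021 is inside that window, so Pelesk Administrative Region is at UTC+07:30.
08:45 Pelesk Administrative Region − 7h30m = 01:15 UTC.
1 September 2020 is a Tuesday, so the first Sunday is September 6 and the second is September 13.
1 April 2021 is a Thursday, so the first Sunday is April 4 and the third is April 18.
At the standard offset (UTC+12:15), 01:15 UTC + 12h15m = 13:30 Ishora standard time.
Daylight saving runs 13 September 2020 – 18 April 2021; the standard-time date in Ishora, 6 April 2021, is inside that window, so Ishora is at UTC+13:15.
01:15 UTC + 13h15m = 14:30 Ishora.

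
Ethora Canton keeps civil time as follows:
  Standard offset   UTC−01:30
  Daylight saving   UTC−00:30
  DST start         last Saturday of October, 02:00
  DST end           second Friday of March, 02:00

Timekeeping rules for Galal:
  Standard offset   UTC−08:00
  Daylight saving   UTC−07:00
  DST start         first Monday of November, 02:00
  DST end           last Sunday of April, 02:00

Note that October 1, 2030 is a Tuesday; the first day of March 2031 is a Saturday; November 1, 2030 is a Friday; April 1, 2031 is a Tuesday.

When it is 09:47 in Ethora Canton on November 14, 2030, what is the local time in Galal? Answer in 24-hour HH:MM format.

1 October 2030 is a Tuesday, so Saturdays fall on 5, 12, 19, 26; the last is October 26.
1 March 2031 is a Saturday, so the first Friday is March 7 and the second is March 14.
Daylight saving runs 26 October 2030 – 14 March 2031; November 14, 2030 is inside that window, so Ethora Canton is at UTC−00:30.
09:47 Ethora Canton + 0h30m = 10:17 UTC.
1 November 2030 is a Friday, so the first Monday is November 4.
1 April 2031 is a Tuesday, so Sundays fall on 6, 13, 20, 27; the last is April 27.
At the standard offset (UTC−08:00), 10:17 UTC − 8h = 02:17 Galal standard time.
The standard-time date in Galal, November 14, 2030, falls between 4 November 2030 and 27 April 2031, so daylight saving is in effect and Galal is at UTC−07:00.
10:17 UTC − 7h = 03:17 Galal.

03:17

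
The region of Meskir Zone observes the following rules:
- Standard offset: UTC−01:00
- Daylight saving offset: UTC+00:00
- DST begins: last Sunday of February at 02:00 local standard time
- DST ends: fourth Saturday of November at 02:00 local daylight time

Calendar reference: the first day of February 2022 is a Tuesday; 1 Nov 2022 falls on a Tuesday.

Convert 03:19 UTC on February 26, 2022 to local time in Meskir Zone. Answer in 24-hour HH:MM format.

1 February 2022 is a Tuesday, so Sundays fall on 6, 13, 20, 27; the last is February 27.
1 November 2022 is a Tuesday, so the first Saturday is November 5 and the fourth is November 26.
At the standard offset (UTC−01:00), 03:19 UTC − 1h = 02:19 Meskir Zone standard time.
The standard-time date in Meskir Zone, February 26, 2022, is outside the daylight-saving period (27 February – 26 November), so Meskir Zone is on standard time, UTC−01:00.
03:19 UTC − 1h = 02:19 local.

02:19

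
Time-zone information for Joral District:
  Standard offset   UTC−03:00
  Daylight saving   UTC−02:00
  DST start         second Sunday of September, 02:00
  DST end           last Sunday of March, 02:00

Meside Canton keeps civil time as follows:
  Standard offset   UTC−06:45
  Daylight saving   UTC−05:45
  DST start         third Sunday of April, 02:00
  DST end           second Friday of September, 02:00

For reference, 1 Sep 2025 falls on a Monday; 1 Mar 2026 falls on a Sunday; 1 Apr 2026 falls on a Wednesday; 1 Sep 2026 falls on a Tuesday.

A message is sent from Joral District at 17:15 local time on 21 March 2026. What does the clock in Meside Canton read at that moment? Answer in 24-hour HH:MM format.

1 September 2025 is a Monday, so the first Sunday is September 7 and the second is September 14.
1 March 2026 is a Sunday, so Sundays fall on 1, 8, 15, 22, 29; the last is March 29.
Daylight saving runs 14 September 2025 – 29 March 2026; 21 March 2026 is inside that window, so Joral District is at UTC−02:00.
17:15 Joral District + 2h = 19:15 UTC.
1 April 2026 is a Wednesday, so the first Sunday is April 5 and the third is April 19.
1 September 2026 is a Tuesday, so the first Friday is September 4 and the second is September 11.
At the standard offset (UTC−06:45), 19:15 UTC − 6h45m = 12:30 Meside Canton standard time.
The standard-time date in Meside Canton, 21 March 2026, does not fall between 19 April and 11 September, so daylight saving is not in effect and Meside Canton is at UTC−06:45.
19:15 UTC − 6h45m = 12:30 Meside Canton.

12:30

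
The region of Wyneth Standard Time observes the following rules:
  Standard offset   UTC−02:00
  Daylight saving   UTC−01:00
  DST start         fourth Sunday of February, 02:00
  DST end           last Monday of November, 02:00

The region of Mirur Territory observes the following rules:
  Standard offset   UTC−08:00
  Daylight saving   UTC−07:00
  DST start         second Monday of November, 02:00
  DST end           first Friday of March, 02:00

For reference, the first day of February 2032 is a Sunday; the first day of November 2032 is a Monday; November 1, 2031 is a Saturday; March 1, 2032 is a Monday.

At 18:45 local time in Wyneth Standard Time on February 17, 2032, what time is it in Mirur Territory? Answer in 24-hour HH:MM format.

1 February 2032 is a Sunday, so the first Sunday is February 1 and the fourth is February 22.
1 November 2032 is a Monday, so Mondays fall on 1, 8, 15, 22, 29; the last is November 29.
February 17, 2032 does not fall between 22 February and 29 November, so daylight saving is not in effect and Wyneth Standard Time is at UTC−02:00.
18:45 Wyneth Standard Time + 2h = 20:45 UTC.
1 November 2031 is a Saturday, so the first Monday is November 3 and the second is November 10.
1 March 2032 is a Monday, so the first Friday is March 5.
At the standard offset (UTC−08:00), 20:45 UTC − 8h = 12:45 Mirur Territory standard time.
The standard-time date in Mirur Territory, February 17, 2032, lies within the daylight-saving period (10 November 2031 – 5 March 2032), so Mirur Territory is on daylight time, UTC−07:00.
20:45 UTC − 7h = 13:45 Mirur Territory.

13:45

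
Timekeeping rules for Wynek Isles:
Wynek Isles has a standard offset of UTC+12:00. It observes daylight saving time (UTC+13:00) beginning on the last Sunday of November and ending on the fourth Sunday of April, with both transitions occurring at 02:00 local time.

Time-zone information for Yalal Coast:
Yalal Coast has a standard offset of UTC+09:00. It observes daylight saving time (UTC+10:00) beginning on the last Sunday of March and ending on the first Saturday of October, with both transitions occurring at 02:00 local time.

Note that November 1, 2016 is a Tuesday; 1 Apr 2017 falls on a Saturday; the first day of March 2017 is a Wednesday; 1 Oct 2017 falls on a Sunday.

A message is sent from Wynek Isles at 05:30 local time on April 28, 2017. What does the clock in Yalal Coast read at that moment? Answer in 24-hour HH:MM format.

03:30

1 November 2016 is a Tuesday, so Sundays fall on 6, 13, 20, 27; the last is November 27.
1 April 2017 is a Saturday, so the first Sunday is April 2 and the fourth is April 23.
Daylight saving runs 27 November 2016 – 23 April 2017; April 28, 2017 is outside that window, so Wynek Isles is on standard time at UTC+12:00.
05:30 Wynek Isles − 12h = 17:30 UTC (rolling into the previous day, 27 April 2017).
1 March 2017 is a Wednesday, so Sundays fall on 5, 12, 19, 26; the last is March 26.
1 October 2017 is a Sunday, so the first Saturday is October 7.
At the standard offset (UTC+09:00), 17:30 UTC + 9h = 02:30 Yalal Coast standard time (rolling into the next day, 28 April 2017).
The standard-time date in Yalal Coast, April 28, 2017, falls between 26 March and 7 October, so daylight saving is in effect and Yalal Coast is at UTC+10:00.
17:30 UTC + 10h = 03:30 Yalal Coast (rolling into the next day, 28 April 2017).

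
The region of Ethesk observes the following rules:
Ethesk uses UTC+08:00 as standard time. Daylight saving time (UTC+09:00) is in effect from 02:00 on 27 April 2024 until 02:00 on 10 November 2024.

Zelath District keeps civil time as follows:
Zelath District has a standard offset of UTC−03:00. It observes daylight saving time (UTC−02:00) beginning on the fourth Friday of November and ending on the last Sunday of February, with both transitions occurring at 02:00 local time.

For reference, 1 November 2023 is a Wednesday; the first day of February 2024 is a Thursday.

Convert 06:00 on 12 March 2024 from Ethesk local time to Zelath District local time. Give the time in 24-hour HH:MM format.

12 March 2024 is outside the daylight-saving period (27 April – 10 November), so Ethesk is on standard time, UTC+08:00.
06:00 Ethesk − 8h = 22:00 UTC (rolling into the previous day, 11 March 2024).
1 November 2023 is a Wednesday, so the first Friday is November 3 and the fourth is November 24.
1 February 2024 is a Thursday, so Sundays fall on 4, 11, 18, 25; the last is February 25.
At the standard offset (UTC−03:00), 22:00 UTC − 3h = 19:00 Zelath District standard time.
Daylight saving runs 24 November 2023 – 25 February 2024; the standard-time date in Zelath District, 11 March 2024, is outside that window, so Zelath District is on standard time at UTC−03:00.
22:00 UTC − 3h = 19:00 Zelath District.

19:00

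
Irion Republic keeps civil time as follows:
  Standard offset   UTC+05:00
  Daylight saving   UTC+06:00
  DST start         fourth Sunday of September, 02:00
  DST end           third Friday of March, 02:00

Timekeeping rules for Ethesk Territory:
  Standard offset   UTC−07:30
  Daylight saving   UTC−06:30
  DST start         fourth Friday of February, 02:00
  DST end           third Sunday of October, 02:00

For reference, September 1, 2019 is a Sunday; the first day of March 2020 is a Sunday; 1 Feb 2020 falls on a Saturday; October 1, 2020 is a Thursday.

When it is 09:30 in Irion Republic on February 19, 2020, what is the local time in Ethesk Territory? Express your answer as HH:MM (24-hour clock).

20:00

1 September 2019 is a Sunday, so the first Sunday is September 1 and the fourth is September 22.
1 March 2020 is a Sunday, so the first Friday is March 6 and the third is March 20.
February 19, 2020 lies within the daylight-saving period (22 September 2019 – 20 March 2020), so Irion Republic is on daylight time, UTC+06:00.
09:30 Irion Republic − 6h = 03:30 UTC.
1 February 2020 is a Saturday, so the first Friday is February 7 and the fourth is February 28.
1 October 2020 is a Thursday, so the first Sunday is October 4 and the third is October 18.
At the standard offset (UTC−07:30), 03:30 UTC − 7h30m = 20:00 Ethesk Territory standard time (rolling into the previous day, 18 February 2020).
The standard-time date in Ethesk Territory, February 18, 2020, does not fall between 28 February and 18 October, so daylight saving is not in effect and Ethesk Territory is at UTC−07:30.
03:30 UTC − 7h30m = 20:00 Ethesk Territory (rolling into the previous day, 18 February 2020).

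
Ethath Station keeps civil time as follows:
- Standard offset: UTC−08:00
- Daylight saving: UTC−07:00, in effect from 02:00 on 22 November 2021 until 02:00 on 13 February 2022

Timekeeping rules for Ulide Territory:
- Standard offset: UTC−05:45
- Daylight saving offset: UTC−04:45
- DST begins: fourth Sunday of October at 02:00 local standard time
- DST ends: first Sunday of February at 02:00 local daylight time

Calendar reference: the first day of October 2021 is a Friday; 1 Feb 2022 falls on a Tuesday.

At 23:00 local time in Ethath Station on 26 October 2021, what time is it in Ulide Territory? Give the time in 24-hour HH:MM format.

02:15

26 October 2021 does not fall between 22 November 2021 and 13 February 2022, so daylight saving is not in effect and Ethath Station is at UTC−08:00.
23:00 Ethath Station + 8h = 07:00 UTC (rolling into the next day, 27 October 2021).
1 October 2021 is a Friday, so the first Sunday is October 3 and the fourth is October 24.
1 February 2022 is a Tuesday, so the first Sunday is February 6.
At the standard offset (UTC−05:45), 07:00 UTC − 5h45m = 01:15 Ulide Territory standard time.
The standard-time date in Ulide Territory, 27 October 2021, lies within the daylight-saving period (24 October 2021 – 6 February 2022), so Ulide Territory is on daylight time, UTC−04:45.
07:00 UTC − 4h45m = 02:15 Ulide Territory.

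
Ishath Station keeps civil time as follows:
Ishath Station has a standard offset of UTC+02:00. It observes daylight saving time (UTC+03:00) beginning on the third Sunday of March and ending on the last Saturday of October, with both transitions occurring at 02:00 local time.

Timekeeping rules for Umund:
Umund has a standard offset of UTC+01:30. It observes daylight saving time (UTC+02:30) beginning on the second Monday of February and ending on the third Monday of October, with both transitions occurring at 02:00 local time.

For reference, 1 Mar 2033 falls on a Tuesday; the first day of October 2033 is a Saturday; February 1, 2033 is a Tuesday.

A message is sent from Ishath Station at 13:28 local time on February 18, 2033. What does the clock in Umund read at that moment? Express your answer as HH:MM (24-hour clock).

13:58

1 March 2033 is a Tuesday, so the first Sunday is March 6 and the third is March 20.
1 October 2033 is a Saturday, so Saturdays fall on 1, 8, 15, 22, 29; the last is October 29.
February 18, 2033 is outside the daylight-saving period (20 March – 29 October), so Ishath Station is on standard time, UTC+02:00.
13:28 Ishath Station − 2h = 11:28 UTC.
1 February 2033 is a Tuesday, so the first Monday is February 7 and the second is February 14.
1 October 2033 is a Saturday, so the first Monday is October 3 and the third is October 17.
At the standard offset (UTC+01:30), 11:28 UTC + 1h30m = 12:58 Umund standard time.
Daylight saving runs 14 February – 17 October; the standard-time date in Umund, February 18, 2033, is inside that window, so Umund is at UTC+02:30.
11:28 UTC + 2h30m = 13:58 Umund.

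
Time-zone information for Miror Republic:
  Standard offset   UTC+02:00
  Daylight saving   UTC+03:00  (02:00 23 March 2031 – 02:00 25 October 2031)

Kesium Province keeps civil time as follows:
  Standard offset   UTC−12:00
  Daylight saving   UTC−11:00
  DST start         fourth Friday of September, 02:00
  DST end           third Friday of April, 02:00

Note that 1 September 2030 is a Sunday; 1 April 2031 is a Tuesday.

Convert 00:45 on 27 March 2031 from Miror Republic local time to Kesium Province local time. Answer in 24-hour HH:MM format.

27 March 2031 lies within the daylight-saving period (23 March – 25 October), so Miror Republic is on daylight time, UTC+03:00.
00:45 Miror Republic − 3h = 21:45 UTC (rolling into the previous day, 26 March 2031).
1 September 2030 is a Sunday, so the first Friday is September 6 and the fourth is September 27.
1 April 2031 is a Tuesday, so the first Friday is April 4 and the third is April 18.
At the standard offset (UTC−12:00), 21:45 UTC − 12h = 09:45 Kesium Province standard time.
The standard-time date in Kesium Province, 26 March 2031, falls between 27 September 2030 and 18 April 2031, so daylight saving is in effect and Kesium Province is at UTC−11:00.
21:45 UTC − 11h = 10:45 Kesium Province.

10:45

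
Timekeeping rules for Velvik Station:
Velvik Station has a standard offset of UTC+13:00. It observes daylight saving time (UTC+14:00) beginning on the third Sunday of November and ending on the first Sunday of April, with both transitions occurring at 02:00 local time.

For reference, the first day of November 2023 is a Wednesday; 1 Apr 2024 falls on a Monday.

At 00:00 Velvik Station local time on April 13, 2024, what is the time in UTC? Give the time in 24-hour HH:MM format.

11:00

1 November 2023 is a Wednesday, so the first Sunday is November 5 and the third is November 19.
1 April 2024 is a Monday, so the first Sunday is April 7.
April 13, 2024 is outside the daylight-saving period (19 November 2023 – 7 April 2024), so Velvik Station is on standard time, UTC+13:00.
00:00 local − 13h = 11:00 UTC (rolling into the previous day, 12 April 2024).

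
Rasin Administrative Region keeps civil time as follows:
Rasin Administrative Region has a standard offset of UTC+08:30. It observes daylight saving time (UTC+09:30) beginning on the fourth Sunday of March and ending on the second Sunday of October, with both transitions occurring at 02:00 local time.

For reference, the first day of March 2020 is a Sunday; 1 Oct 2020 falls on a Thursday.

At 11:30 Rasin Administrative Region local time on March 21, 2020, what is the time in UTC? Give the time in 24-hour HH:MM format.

1 March 2020 is a Sunday, so the first Sunday is March 1 and the fourth is March 22.
1 October 2020 is a Thursday, so the first Sunday is October 4 and the second is October 11.
Daylight saving runs 22 March – 11 October; March 21, 2020 is outside that window, so Rasin Administrative Region is on standard time at UTC+08:30.
11:30 local − 8h30m = 03:00 UTC.

03:00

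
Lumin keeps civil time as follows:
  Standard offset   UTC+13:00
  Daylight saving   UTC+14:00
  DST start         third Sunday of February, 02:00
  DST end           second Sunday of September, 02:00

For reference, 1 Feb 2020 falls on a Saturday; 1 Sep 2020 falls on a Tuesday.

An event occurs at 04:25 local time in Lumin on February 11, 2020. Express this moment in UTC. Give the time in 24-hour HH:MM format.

1 February 2020 is a Saturday, so the first Sunday is February 2 and the third is February 16.
1 September 2020 is a Tuesday, so the first Sunday is September 6 and the second is September 13.
February 11, 2020 does not fall between 16 February and 13 September, so daylight saving is not in effect and Lumin is at UTC+13:00.
04:25 local − 13h = 15:25 UTC (rolling into the previous day, 10 February 2020).

15:25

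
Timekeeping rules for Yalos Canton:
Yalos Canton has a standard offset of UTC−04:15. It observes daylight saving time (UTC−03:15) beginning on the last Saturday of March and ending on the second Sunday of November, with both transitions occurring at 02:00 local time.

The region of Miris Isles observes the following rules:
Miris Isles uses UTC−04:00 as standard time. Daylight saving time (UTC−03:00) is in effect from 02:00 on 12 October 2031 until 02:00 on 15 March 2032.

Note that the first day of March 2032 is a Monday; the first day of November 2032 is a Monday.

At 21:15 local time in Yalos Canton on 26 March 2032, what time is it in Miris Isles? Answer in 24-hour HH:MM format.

1 March 2032 is a Monday, so Saturdays fall on 6, 13, 20, 27; the last is March 27.
1 November 2032 is a Monday, so the first Sunday is November 7 and the second is November 14.
26 March 2032 does not fall between 27 March and 14 November, so daylight saving is not in effect and Yalos Canton is at UTC−04:15.
21:15 Yalos Canton + 4h15m = 01:30 UTC (rolling into the next day, 27 March 2032).
At the standard offset (UTC−04:00), 01:30 UTC − 4h = 21:30 Miris Isles standard time (rolling into the previous day, 26 March 2032).
The standard-time date in Miris Isles, 26 March 2032, does not fall between 12 October 2031 and 15 March 2032, so daylight saving is not in effect and Miris Isles is at UTC−04:00.
01:30 UTC − 4h = 21:30 Miris Isles (rolling into the previous day, 26 March 2032).

21:30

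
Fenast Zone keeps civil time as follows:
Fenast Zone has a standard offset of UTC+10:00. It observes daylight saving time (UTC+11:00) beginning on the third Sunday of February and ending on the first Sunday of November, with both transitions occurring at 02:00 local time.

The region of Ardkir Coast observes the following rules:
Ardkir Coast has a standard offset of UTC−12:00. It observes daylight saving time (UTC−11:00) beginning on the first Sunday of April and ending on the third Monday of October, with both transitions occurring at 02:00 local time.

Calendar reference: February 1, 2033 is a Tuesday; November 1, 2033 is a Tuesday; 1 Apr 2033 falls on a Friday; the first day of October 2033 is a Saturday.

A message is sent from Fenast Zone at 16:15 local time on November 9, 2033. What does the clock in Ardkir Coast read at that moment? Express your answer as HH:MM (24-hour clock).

18:15

1 February 2033 is a Tuesday, so the first Sunday is February 6 and the third is February 20.
1 November 2033 is a Tuesday, so the first Sunday is November 6.
November 9, 2033 is outside the daylight-saving period (20 February – 6 November), so Fenast Zone is on standard time, UTC+10:00.
16:15 Fenast Zone − 10h = 06:15 UTC.
1 April 2033 is a Friday, so the first Sunday is April 3.
1 October 2033 is a Saturday, so the first Monday is October 3 and the third is October 17.
At the standard offset (UTC−12:00), 06:15 UTC − 12h = 18:15 Ardkir Coast standard time (rolling into the previous day, 8 November 2033).
The standard-time date in Ardkir Coast, November 8, 2033, is outside the daylight-saving period (3 April – 17 October), so Ardkir Coast is on standard time, UTC−12:00.
06:15 UTC − 12h = 18:15 Ardkir Coast (rolling into the previous day, 8 November 2033).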